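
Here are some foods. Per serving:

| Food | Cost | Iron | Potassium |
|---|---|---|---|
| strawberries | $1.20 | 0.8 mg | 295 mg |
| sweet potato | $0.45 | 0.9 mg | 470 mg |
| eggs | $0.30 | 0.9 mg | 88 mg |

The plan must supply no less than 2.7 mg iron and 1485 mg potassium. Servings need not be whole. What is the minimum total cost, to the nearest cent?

$1.42

Minimising a linear cost over {iron ≥ 2.7, potassium ≥ 1485, servings ≥ 0} — the optimum is at a vertex, using one or two foods.
strawberries only: max(2.7/0.8, 1485/295) = 5.034 servings → $6.04.
sweet potato only: max(2.7/0.9, 1485/470) = 3.16 servings → $1.42.
eggs only: max(2.7/0.9, 1485/88) = 16.88 servings → $5.06.
strawberries + sweet potato: the both-tight solution has a negative serving — not a feasible corner.
strawberries + eggs with both targets exact would need a negative amount; discard.
sweet potato + eggs: the both-tight solution has a negative serving — not a feasible corner.
The minimum over all feasible corners is $1.42.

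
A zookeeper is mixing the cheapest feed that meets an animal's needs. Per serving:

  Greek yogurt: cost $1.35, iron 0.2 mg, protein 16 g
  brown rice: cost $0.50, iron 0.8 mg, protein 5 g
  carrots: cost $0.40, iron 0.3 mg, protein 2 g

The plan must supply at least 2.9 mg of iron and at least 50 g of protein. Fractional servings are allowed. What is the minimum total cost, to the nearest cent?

Compare the cost at each extreme point of the feasible region.
Greek yogurt only: max(2.9/0.2, 50/16) = 14.5 servings → $19.57.
brown rice only: max(2.9/0.8, 50/5) = 10 servings → $5.00.
carrots only: max(2.9/0.3, 50/2) = 25 servings → $10.00.
Greek yogurt + brown rice with both tight: 2.161 servings and 3.085 servings → $4.46.
Greek yogurt + carrots with both tight: 2.091 servings and 8.273 servings → $6.13.
brown rice + carrots: intersection lies outside the first quadrant.
The minimum over all feasible corners is $4.46.

$4.46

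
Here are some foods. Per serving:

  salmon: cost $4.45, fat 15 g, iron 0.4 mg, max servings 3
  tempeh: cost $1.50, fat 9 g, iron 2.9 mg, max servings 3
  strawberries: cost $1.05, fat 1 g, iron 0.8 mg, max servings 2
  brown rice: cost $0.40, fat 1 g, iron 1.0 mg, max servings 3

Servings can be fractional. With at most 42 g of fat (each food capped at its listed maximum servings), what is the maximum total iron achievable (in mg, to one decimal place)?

13.6 mg

Iron per g fat: brown rice 1, strawberries 0.8, tempeh 0.3222, salmon 0.02667.
Take 3 servings of brown rice: uses 3 g fat, +3.0 mg iron (running total 3.0 mg).
Take 2 servings of strawberries: uses 2 g fat, +1.6 mg iron (running total 4.6 mg).
Take 3 servings of tempeh: uses 27 g fat, +8.7 mg iron (running total 13.3 mg).
Take 0.6667 servings of salmon: uses 10 g fat, +0.3 mg iron (running total 13.6 mg).
Greedy by best ratio exhausts the fat allowance optimally: 13.6 mg.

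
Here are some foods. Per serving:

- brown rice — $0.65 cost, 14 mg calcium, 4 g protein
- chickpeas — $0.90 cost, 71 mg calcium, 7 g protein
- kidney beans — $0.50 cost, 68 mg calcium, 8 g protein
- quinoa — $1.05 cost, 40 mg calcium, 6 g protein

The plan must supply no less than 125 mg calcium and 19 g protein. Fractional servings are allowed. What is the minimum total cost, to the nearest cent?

The cheapest plan sits at a corner of the feasible region — with two constraints it uses at most two foods.
brown rice only: max(125/14, 19/4) = 8.929 servings → $5.80.
chickpeas only: max(125/71, 19/7) = 2.714 servings → $2.44.
kidney beans only: max(125/68, 19/8) = 2.375 servings → $1.19.
quinoa only: max(125/40, 19/6) = 3.167 servings → $3.33.
brown rice + chickpeas with both tight: 2.548 servings and 1.258 servings → $2.79.
brown rice + kidney beans with both tight: 1.825 servings and 1.462 servings → $1.92.
brown rice + quinoa with both tight: 0.1316 servings and 3.079 servings → $3.32.
chickpeas + kidney beans: the both-tight solution has a negative serving — not a feasible corner.
chickpeas + quinoa with both targets exact would need a negative amount; discard.
kidney beans + quinoa with both targets exact would need a negative amount; discard.
So the least-cost plan costs $1.19.

$1.19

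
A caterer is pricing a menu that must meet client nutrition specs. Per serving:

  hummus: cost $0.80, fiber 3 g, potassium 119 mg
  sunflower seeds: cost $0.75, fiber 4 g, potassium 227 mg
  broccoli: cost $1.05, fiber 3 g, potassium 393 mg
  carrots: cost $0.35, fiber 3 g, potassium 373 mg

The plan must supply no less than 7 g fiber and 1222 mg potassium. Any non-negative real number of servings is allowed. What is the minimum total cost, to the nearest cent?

Minimising a linear cost over {fiber ≥ 7, potassium ≥ 1222, servings ≥ 0} — the optimum is at a vertex, using one or two foods.
hummus only: max(7/3, 1222/119) = 10.27 servings → $8.22.
sunflower seeds only: max(7/4, 1222/227) = 5.383 servings → $4.04.
broccoli only: max(7/3, 1222/393) = 3.109 servings → $3.26.
carrots only: max(7/3, 1222/373) = 3.276 servings → $1.15.
hummus + sunflower seeds with both targets exact would need a negative amount; discard.
hummus + broccoli: intersection lies outside the first quadrant.
hummus + carrots with both targets exact would need a negative amount; discard.
sunflower seeds + broccoli: intersection lies outside the first quadrant.
sunflower seeds + carrots: the both-tight solution has a negative serving — not a feasible corner.
broccoli + carrots: the both-tight solution has a negative serving — not a feasible corner.
Cheapest feasible corner: $1.15.

$1.15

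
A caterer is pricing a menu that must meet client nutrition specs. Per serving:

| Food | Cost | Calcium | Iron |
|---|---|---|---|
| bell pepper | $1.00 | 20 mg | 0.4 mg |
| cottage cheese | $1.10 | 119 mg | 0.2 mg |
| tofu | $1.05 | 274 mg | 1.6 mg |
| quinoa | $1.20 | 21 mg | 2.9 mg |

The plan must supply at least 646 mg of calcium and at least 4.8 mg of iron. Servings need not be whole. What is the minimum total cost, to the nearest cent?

$2.89

For a min-cost LP with two ≥-constraints, a basic feasible solution has at most two positive variables.
bell pepper only: max(646/20, 4.8/0.4) = 32.3 servings → $32.30.
cottage cheese only: max(646/119, 4.8/0.2) = 24 servings → $26.40.
tofu only: max(646/274, 4.8/1.6) = 3 servings → $3.15.
quinoa only: max(646/21, 4.8/2.9) = 30.76 servings → $36.91.
bell pepper + cottage cheese with both tight: 10.14 servings and 3.725 servings → $14.23.
bell pepper + tofu with both tight: 3.629 servings and 2.093 servings → $5.83.
bell pepper + quinoa with both targets exact would need a negative amount; discard.
cottage cheese + tofu: the both-tight solution has a negative serving — not a feasible corner.
cottage cheese + quinoa with both tight: 5.2 servings and 1.297 servings → $7.28.
tofu + quinoa with both tight: 2.329 servings and 0.37 servings → $2.89.
So the least-cost plan costs $2.89.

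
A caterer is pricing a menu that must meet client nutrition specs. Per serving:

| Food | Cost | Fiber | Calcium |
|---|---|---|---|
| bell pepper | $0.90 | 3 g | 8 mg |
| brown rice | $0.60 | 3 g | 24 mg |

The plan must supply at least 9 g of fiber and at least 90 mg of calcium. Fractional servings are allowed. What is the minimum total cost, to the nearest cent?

$2.25

The cheapest plan sits at a corner of the feasible region — with two constraints it uses at most two foods.
bell pepper only: max(9/3, 90/8) = 11.25 servings → $10.12.
brown rice only: max(9/3, 90/24) = 3.75 servings → $2.25.
bell pepper + brown rice: the both-tight solution has a negative serving — not a feasible corner.
So the least-cost plan costs $2.25.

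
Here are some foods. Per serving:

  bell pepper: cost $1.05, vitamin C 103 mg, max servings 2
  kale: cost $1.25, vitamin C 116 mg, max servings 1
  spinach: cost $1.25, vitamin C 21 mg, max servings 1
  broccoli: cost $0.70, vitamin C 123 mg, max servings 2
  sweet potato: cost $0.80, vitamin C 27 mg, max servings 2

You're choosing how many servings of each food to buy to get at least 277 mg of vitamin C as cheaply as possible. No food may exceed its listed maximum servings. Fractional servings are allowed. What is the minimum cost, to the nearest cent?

$1.72

Cost per mg of vitamin C: broccoli $0.0057, bell pepper $0.0102, kale $0.0108, sweet potato $0.0296, spinach $0.0595.
Take 2 servings of broccoli: +246.0 mg vitamin C for $1.40 (total $1.40, still need 31.0 mg).
Take 0.301 servings of bell pepper: +31.0 mg vitamin C for $0.32 (total $1.72, still need 0.0 mg).
Greedy by cheapest-per-mg is optimal for a single linear constraint, so the minimum cost is $1.72.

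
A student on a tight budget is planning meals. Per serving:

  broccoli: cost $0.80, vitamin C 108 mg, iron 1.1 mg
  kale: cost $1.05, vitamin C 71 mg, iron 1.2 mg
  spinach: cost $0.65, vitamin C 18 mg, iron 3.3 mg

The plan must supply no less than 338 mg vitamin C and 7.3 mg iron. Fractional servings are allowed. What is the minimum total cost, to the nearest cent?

$3.14

Two binding constraints pin down two serving amounts, so the optimal mix uses at most two foods. The candidates are each food alone (scaled to the tighter of vitamin C/iron) and each pair with both constraints tight.
broccoli only: max(338/108, 7.3/1.1) = 6.636 servings → $5.31.
kale only: max(338/71, 7.3/1.2) = 6.083 servings → $6.39.
spinach only: max(338/18, 7.3/3.3) = 18.78 servings → $12.21.
broccoli + kale: intersection lies outside the first quadrant.
broccoli + spinach with both tight: 2.923 servings and 1.238 servings → $3.14.
kale + spinach with both tight: 4.626 servings and 0.5299 servings → $5.20.
Cheapest feasible corner: $3.14.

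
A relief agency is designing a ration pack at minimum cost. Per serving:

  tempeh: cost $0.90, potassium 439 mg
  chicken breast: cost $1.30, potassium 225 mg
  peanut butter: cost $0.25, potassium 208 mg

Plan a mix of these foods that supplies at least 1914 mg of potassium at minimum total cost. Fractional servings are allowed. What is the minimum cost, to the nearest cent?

$2.30

Cost per mg of potassium: peanut butter $0.0012, tempeh $0.0021, chicken breast $0.0058.
With no serving limits, use only peanut butter: 1914 mg / 208 mg = 9.202 servings × $0.25 = $2.30.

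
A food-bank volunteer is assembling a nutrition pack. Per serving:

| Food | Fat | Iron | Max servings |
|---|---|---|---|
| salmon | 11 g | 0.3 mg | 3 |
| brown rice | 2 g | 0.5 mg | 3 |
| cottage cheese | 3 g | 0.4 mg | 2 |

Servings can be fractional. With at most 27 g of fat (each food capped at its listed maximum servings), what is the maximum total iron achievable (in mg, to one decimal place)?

Iron per g fat: brown rice 0.25, cottage cheese 0.1333, salmon 0.02727.
Take 3 servings of brown rice: uses 6 g fat, +1.5 mg iron (running total 1.5 mg).
Take 2 servings of cottage cheese: uses 6 g fat, +0.8 mg iron (running total 2.3 mg).
Take 1.364 servings of salmon: uses 15 g fat, +0.4 mg iron (running total 2.7 mg).
Filling greedily by iron-per-g fat is optimal for one linear limit, giving 2.7 mg.

2.7 mg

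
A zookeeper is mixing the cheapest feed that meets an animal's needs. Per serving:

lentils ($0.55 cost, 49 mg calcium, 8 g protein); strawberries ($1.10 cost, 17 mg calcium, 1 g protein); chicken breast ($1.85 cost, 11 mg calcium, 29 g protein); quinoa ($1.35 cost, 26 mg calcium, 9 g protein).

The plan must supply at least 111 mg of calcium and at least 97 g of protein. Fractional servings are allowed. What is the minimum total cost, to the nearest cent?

Check every corner: each single food scaled to meet both minima, and each pair solved so both constraints bind.
lentils only: max(111/49, 97/8) = 12.12 servings → $6.67.
strawberries only: max(111/17, 97/1) = 97 servings → $106.70.
chicken breast only: max(111/11, 97/29) = 10.09 servings → $18.67.
quinoa only: max(111/26, 97/9) = 10.78 servings → $14.55.
lentils + strawberries: intersection lies outside the first quadrant.
lentils + chicken breast with both tight: 1.614 servings and 2.899 servings → $6.25.
lentils + quinoa: intersection lies outside the first quadrant.
strawberries + chicken breast with both tight: 4.465 servings and 3.191 servings → $10.81.
strawberries + quinoa with both targets exact would need a negative amount; discard.
chicken breast + quinoa with both tight: 2.325 servings and 3.285 servings → $8.74.
The minimum over all feasible corners is $6.25.

$6.25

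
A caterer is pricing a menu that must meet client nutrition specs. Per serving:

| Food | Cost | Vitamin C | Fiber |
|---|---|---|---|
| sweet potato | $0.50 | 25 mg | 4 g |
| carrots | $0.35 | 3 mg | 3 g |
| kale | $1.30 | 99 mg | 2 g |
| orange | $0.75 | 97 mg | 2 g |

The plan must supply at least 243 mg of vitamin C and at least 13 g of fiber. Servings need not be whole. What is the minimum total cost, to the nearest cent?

This is a tiny linear program; its minimum lies at a vertex of the feasible set. List the vertices and price them.
sweet potato only: max(243/25, 13/4) = 9.72 servings → $4.86.
carrots only: max(243/3, 13/3) = 81 servings → $28.35.
kale only: max(243/99, 13/2) = 6.5 servings → $8.45.
orange only: max(243/97, 13/2) = 6.5 servings → $4.88.
sweet potato + carrots: the both-tight solution has a negative serving — not a feasible corner.
sweet potato + kale with both tight: 2.315 servings and 1.87 servings → $3.59.
sweet potato + orange with both tight: 2.293 servings and 1.914 servings → $2.58.
carrots + kale with both tight: 2.753 servings and 2.371 servings → $4.05.
carrots + orange with both tight: 2.719 servings and 2.421 servings → $2.77.
kale + orange: the both-tight solution has a negative serving — not a feasible corner.
So the least-cost plan costs $2.58.

$2.58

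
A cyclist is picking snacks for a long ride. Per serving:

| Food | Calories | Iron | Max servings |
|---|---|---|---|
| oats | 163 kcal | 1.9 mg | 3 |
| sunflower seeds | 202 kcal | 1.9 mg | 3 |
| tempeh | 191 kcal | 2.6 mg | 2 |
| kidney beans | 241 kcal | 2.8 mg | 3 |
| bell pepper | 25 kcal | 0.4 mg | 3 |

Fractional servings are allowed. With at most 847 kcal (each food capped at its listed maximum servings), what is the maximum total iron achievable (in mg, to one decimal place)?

Iron per kcal: bell pepper 0.016, tempeh 0.01361, oats 0.01166, kidney beans 0.01162, sunflower seeds 0.009406.
Take 3 servings of bell pepper: uses 75 kcal, +1.2 mg iron (running total 1.2 mg).
Take 2 servings of tempeh: uses 382 kcal, +5.2 mg iron (running total 6.4 mg).
Take 2.393 servings of oats: uses 390 kcal, +4.5 mg iron (running total 10.9 mg).
Greedy by best ratio exhausts the calories allowance optimally: 10.9 mg.

10.9 mg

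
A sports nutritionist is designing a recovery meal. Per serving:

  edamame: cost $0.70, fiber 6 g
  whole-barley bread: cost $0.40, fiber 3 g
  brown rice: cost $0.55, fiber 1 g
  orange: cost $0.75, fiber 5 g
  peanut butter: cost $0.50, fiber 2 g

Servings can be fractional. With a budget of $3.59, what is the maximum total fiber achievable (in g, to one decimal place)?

Fiber per dollar: edamame 8.571, whole-barley bread 7.5, orange 6.667, peanut butter 4, brown rice 1.818.
With no serving limits, spend the whole cost allowance on edamame: $3.59 / $0.70 × 6 g = 30.8 g.

30.8 g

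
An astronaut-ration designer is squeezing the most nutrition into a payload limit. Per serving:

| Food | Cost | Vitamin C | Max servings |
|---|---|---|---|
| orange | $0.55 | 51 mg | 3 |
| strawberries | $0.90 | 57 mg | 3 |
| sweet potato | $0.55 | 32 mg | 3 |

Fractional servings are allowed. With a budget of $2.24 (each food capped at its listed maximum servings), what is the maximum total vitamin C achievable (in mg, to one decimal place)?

190.4 mg

Vitamin C per dollar: orange 92.73, strawberries 63.33, sweet potato 58.18.
Take 3 servings of orange: spends $1.65, +153.0 mg vitamin C (running total 153.0 mg).
Take 0.6556 servings of strawberries: spends $0.59, +37.4 mg vitamin C (running total 190.4 mg).
Filling greedily by vitamin C-per-dollar is optimal for one linear limit, giving 190.4 mg.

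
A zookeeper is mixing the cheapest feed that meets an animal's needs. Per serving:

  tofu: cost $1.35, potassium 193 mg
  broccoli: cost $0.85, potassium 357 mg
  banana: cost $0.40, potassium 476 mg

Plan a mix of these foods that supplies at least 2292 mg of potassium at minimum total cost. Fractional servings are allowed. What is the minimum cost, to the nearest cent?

Cost per mg of potassium: banana $0.0008, broccoli $0.0024, tofu $0.0070.
With no serving limits, use only banana: 2292 mg / 476 mg = 4.815 servings × $0.40 = $1.93.

$1.93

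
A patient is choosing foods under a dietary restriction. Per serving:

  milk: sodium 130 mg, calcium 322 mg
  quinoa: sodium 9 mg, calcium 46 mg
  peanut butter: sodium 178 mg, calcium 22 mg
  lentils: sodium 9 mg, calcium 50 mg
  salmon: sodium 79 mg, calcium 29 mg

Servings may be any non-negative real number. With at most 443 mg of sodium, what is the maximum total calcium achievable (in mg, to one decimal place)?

Calcium per mg sodium: lentils 5.556, quinoa 5.111, milk 2.477, salmon 0.3671, peanut butter 0.1236.
With no serving limits, spend the whole sodium allowance on lentils: 443 mg / 9 mg × 50 mg = 2461.1 mg.

2461.1 mg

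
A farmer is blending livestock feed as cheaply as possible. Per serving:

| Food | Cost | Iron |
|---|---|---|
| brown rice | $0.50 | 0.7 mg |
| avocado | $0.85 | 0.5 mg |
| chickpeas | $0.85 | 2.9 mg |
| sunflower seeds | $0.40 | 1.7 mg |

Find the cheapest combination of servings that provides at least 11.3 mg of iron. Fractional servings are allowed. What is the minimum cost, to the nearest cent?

Cost per mg of iron: sunflower seeds $0.2353, chickpeas $0.2931, brown rice $0.7143, avocado $1.7000.
With no serving limits, use only sunflower seeds: 11.3 mg / 1.7 mg = 6.647 servings × $0.40 = $2.66.

$2.66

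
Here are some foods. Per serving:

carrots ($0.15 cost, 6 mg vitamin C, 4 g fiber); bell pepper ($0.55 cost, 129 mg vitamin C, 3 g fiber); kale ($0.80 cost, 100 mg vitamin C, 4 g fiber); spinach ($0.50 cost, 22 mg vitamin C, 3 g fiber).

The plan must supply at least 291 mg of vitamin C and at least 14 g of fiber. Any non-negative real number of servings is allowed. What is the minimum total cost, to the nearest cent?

$1.47

Minimising a linear cost over {vitamin C ≥ 291, fiber ≥ 14, servings ≥ 0} — the optimum is at a vertex, using one or two foods.
carrots only: max(291/6, 14/4) = 48.5 servings → $7.28.
bell pepper only: max(291/129, 14/3) = 4.667 servings → $2.57.
kale only: max(291/100, 14/4) = 3.5 servings → $2.80.
spinach only: max(291/22, 14/3) = 13.23 servings → $6.61.
carrots + bell pepper with both tight: 1.873 servings and 2.169 servings → $1.47.
carrots + kale with both tight: 0.6277 servings and 2.872 servings → $2.39.
carrots + spinach with both targets exact would need a negative amount; discard.
bell pepper + kale: the both-tight solution has a negative serving — not a feasible corner.
bell pepper + spinach with both tight: 1.76 servings and 2.907 servings → $2.42.
kale + spinach with both tight: 2.665 servings and 1.113 servings → $2.69.
The minimum over all feasible corners is $1.47.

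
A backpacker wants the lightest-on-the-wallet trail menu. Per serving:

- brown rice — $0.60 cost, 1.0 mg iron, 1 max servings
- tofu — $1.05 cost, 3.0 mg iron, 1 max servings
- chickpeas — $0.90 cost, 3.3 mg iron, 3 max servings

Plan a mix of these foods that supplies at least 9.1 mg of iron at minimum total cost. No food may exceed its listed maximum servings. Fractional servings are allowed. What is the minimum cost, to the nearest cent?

$2.48

Cost per mg of iron: chickpeas $0.2727, tofu $0.3500, brown rice $0.6000.
Take 2.758 servings of chickpeas: +9.1 mg iron for $2.48 (total $2.48, still need 0.0 mg).
Filling from the cheapest source first is optimal under one linear minimum: $2.48.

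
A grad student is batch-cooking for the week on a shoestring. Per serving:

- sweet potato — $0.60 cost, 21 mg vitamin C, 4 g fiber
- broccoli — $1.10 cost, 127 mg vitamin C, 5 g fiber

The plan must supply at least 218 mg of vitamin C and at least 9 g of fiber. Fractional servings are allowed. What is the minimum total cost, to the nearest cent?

Check every corner: each single food scaled to meet both minima, and each pair solved so both constraints bind.
sweet potato only: max(218/21, 9/4) = 10.38 servings → $6.23.
broccoli only: max(218/127, 9/5) = 1.8 servings → $1.98.
sweet potato + broccoli with both tight: 0.1315 servings and 1.695 servings → $1.94.
The minimum over all feasible corners is $1.94.

$1.94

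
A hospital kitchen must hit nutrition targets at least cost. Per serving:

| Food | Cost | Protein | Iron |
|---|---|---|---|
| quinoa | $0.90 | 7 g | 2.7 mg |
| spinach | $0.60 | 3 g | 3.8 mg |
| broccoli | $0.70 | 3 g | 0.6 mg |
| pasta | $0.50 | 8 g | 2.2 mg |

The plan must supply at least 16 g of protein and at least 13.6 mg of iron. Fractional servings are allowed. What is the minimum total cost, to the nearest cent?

$2.28

Compare the cost at each extreme point of the feasible region.
quinoa only: max(16/7, 13.6/2.7) = 5.037 servings → $4.53.
spinach only: max(16/3, 13.6/3.8) = 5.333 servings → $3.20.
broccoli only: max(16/3, 13.6/0.6) = 22.67 servings → $15.87.
pasta only: max(16/8, 13.6/2.2) = 6.182 servings → $3.09.
quinoa + spinach with both tight: 1.081 servings and 2.811 servings → $2.66.
quinoa + broccoli: the both-tight solution has a negative serving — not a feasible corner.
quinoa + pasta: the both-tight solution has a negative serving — not a feasible corner.
spinach + broccoli with both tight: 3.25 servings and 2.083 servings → $3.41.
spinach + pasta with both tight: 3.092 servings and 0.8403 servings → $2.28.
broccoli + pasta: the both-tight solution has a negative serving — not a feasible corner.
Cheapest feasible corner: $2.28.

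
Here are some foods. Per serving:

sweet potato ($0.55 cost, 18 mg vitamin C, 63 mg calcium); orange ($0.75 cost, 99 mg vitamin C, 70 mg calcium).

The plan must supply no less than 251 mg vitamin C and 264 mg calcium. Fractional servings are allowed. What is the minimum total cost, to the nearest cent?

With two linear requirements the optimum uses one or two foods; enumerate the corners.
sweet potato only: max(251/18, 264/63) = 13.94 servings → $7.67.
orange only: max(251/99, 264/70) = 3.771 servings → $2.83.
sweet potato + orange with both tight: 1.721 servings and 2.222 servings → $2.61.
Cheapest feasible corner: $2.61.

$2.61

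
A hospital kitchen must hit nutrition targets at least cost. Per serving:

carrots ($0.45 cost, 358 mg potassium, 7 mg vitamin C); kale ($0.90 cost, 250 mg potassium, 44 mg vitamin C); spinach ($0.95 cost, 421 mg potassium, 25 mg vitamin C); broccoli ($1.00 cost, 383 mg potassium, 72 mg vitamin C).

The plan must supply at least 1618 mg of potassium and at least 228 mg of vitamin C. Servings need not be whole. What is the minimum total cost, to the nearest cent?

A basic optimal solution has at most two foods positive. Try each food alone and each pair with both targets met exactly.
carrots only: max(1618/358, 228/7) = 32.57 servings → $14.66.
kale only: max(1618/250, 228/44) = 6.472 servings → $5.82.
spinach only: max(1618/421, 228/25) = 9.12 servings → $8.66.
broccoli only: max(1618/383, 228/72) = 4.225 servings → $4.22.
carrots + kale with both tight: 1.014 servings and 5.021 servings → $4.97.
carrots + spinach with both targets exact would need a negative amount; discard.
carrots + broccoli with both tight: 1.263 servings and 3.044 servings → $3.61.
kale + spinach with both tight: 4.525 servings and 1.156 servings → $5.17.
kale + broccoli: intersection lies outside the first quadrant.
spinach + broccoli with both tight: 1.407 servings and 2.678 servings → $4.01.
So the least-cost plan costs $3.61.

$3.61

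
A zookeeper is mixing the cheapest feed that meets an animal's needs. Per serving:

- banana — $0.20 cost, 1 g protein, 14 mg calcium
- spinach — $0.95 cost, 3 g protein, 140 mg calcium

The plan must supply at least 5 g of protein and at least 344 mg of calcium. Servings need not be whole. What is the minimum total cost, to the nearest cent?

banana only: max(5/1, 344/14) = 24.57 servings → $4.91.
spinach only: max(5/3, 344/140) = 2.457 servings → $2.33.
banana + spinach: the both-tight solution has a negative serving — not a feasible corner.
The minimum over all feasible corners is $2.33.

$2.33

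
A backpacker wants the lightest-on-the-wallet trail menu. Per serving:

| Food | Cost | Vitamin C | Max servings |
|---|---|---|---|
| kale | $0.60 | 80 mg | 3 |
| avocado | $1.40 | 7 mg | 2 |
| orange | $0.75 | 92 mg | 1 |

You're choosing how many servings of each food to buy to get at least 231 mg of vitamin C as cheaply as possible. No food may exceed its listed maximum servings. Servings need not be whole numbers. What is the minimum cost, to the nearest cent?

$1.73

Cost per mg of vitamin C: kale $0.0075, orange $0.0082, avocado $0.2000.
Take 2.888 servings of kale: +231.0 mg vitamin C for $1.73 (total $1.73, still need 0.0 mg).
Greedy by cheapest-per-mg is optimal for a single linear constraint, so the minimum cost is $1.73.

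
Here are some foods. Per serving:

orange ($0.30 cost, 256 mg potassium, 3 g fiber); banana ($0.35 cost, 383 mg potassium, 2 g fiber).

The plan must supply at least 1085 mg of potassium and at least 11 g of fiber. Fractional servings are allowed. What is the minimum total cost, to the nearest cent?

With two linear requirements the optimum uses one or two foods; enumerate the corners.
orange only: max(1085/256, 11/3) = 4.238 servings → $1.27.
banana only: max(1085/383, 11/2) = 5.5 servings → $1.93.
orange + banana with both tight: 3.207 servings and 0.6892 servings → $1.20.
The minimum over all feasible corners is $1.20.

$1.20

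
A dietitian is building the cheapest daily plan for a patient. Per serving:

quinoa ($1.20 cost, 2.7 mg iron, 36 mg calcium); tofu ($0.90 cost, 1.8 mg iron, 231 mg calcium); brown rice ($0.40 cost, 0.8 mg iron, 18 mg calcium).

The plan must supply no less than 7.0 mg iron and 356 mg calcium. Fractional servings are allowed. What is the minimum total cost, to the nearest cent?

An LP optimum is at a vertex; with two nutrient constraints at most two foods are used. Check each candidate.
quinoa only: max(7.0/2.7, 356/36) = 9.889 servings → $11.87.
tofu only: max(7.0/1.8, 356/231) = 3.889 servings → $3.50.
brown rice only: max(7.0/0.8, 356/18) = 19.78 servings → $7.91.
quinoa + tofu with both tight: 1.747 servings and 1.269 servings → $3.24.
quinoa + brown rice: the both-tight solution has a negative serving — not a feasible corner.
tofu + brown rice with both tight: 1.042 servings and 6.406 servings → $3.50.
Cheapest feasible corner: $3.24.

$3.24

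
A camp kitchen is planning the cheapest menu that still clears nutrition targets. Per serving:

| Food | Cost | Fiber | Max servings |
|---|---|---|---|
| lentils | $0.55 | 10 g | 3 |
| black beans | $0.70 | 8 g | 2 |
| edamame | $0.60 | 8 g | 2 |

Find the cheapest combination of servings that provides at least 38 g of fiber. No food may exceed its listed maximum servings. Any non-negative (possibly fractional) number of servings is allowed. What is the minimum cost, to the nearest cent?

Cost per g of fiber: lentils $0.0550, edamame $0.0750, black beans $0.0875.
Take 3 servings of lentils: +30.0 g fiber for $1.65 (total $1.65, still need 8.0 g).
Take 1 serving of edamame: +8.0 g fiber for $0.60 (total $2.25, still need 0.0 g).
Filling from the cheapest source first is optimal under one linear minimum: $2.25.

$2.25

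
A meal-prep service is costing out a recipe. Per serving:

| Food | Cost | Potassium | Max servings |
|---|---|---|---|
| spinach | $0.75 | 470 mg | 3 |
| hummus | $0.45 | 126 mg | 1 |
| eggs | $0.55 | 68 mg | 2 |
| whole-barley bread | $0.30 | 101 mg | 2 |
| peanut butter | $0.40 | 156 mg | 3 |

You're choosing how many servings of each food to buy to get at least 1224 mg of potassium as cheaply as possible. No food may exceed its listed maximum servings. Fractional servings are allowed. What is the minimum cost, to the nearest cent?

Cost per mg of potassium: spinach $0.0016, peanut butter $0.0026, whole-barley bread $0.0030, hummus $0.0036, eggs $0.0081.
Take 2.604 servings of spinach: +1224.0 mg potassium for $1.95 (total $1.95, still need 0.0 mg).
Greedy by cheapest-per-mg is optimal for a single linear constraint, so the minimum cost is $1.95.

$1.95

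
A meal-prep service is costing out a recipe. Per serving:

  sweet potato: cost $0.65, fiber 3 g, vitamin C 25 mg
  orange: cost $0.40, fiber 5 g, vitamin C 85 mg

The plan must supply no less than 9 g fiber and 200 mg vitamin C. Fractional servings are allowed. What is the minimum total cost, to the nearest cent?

Compare the cost at each extreme point of the feasible region.
sweet potato only: max(9/3, 200/25) = 8 servings → $5.20.
orange only: max(9/5, 200/85) = 2.353 servings → $0.94.
sweet potato + orange: the both-tight solution has a negative serving — not a feasible corner.
Cheapest feasible corner: $0.94.

$0.94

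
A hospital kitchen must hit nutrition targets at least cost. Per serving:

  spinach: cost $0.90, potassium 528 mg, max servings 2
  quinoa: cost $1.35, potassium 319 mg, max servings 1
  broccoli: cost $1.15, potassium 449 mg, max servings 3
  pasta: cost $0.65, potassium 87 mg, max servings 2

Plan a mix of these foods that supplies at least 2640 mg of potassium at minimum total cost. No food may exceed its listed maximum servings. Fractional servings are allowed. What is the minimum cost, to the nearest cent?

Cost per mg of potassium: spinach $0.0017, broccoli $0.0026, quinoa $0.0042, pasta $0.0075.
Take 2 servings of spinach: +1056.0 mg potassium for $1.80 (total $1.80, still need 1584.0 mg).
Take 3 servings of broccoli: +1347.0 mg potassium for $3.45 (total $5.25, still need 237.0 mg).
Take 0.7429 servings of quinoa: +237.0 mg potassium for $1.00 (total $6.25, still need 0.0 mg).
Greedy by cheapest-per-mg is optimal for a single linear constraint, so the minimum cost is $6.25.

$6.25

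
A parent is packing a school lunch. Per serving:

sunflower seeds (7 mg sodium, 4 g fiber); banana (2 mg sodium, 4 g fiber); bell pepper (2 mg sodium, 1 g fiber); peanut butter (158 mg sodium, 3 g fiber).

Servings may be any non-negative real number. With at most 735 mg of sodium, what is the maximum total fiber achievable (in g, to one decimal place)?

1470.0 g

Fiber per mg sodium: banana 2, sunflower seeds 0.5714, bell pepper 0.5, peanut butter 0.01899.
With no serving limits, spend the whole sodium allowance on banana: 735 mg / 2 mg × 4 g = 1470.0 g.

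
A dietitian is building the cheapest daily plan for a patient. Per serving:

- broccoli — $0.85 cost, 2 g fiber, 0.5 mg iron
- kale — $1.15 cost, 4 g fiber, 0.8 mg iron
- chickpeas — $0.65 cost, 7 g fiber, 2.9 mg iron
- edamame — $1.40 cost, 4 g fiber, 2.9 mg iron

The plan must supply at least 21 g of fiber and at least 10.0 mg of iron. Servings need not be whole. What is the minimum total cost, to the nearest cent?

$2.24

With two linear requirements the optimum uses one or two foods; enumerate the corners.
broccoli only: max(21/2, 10.0/0.5) = 20 servings → $17.00.
kale only: max(21/4, 10.0/0.8) = 12.5 servings → $14.38.
chickpeas only: max(21/7, 10.0/2.9) = 3.448 servings → $2.24.
edamame only: max(21/4, 10.0/2.9) = 5.25 servings → $7.35.
broccoli + kale: intersection lies outside the first quadrant.
broccoli + chickpeas: intersection lies outside the first quadrant.
broccoli + edamame with both tight: 5.5 servings and 2.5 servings → $8.18.
kale + chickpeas: the both-tight solution has a negative serving — not a feasible corner.
kale + edamame with both tight: 2.488 servings and 2.762 servings → $6.73.
chickpeas + edamame with both tight: 2.402 servings and 1.046 servings → $3.03.
The minimum over all feasible corners is $2.24.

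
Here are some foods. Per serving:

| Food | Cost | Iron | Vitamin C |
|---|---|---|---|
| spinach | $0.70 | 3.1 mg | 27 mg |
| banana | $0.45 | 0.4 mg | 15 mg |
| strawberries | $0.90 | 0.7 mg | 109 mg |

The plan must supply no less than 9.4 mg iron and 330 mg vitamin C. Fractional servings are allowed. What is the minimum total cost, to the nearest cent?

spinach only: max(9.4/3.1, 330/27) = 12.22 servings → $8.56.
banana only: max(9.4/0.4, 330/15) = 23.5 servings → $10.57.
strawberries only: max(9.4/0.7, 330/109) = 13.43 servings → $12.09.
spinach + banana with both tight: 0.2521 servings and 21.55 servings → $9.87.
spinach + strawberries with both tight: 2.488 servings and 2.411 servings → $3.91.
banana + strawberries: intersection lies outside the first quadrant.
Cheapest feasible corner: $3.91.

$3.91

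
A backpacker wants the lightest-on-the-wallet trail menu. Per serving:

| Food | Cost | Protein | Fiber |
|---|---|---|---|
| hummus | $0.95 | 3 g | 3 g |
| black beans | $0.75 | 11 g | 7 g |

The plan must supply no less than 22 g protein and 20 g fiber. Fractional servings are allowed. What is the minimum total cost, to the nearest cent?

$2.14

At the optimum either one food covers both requirements or two foods hit both targets exactly; no other combination can be cheaper.
hummus only: max(22/3, 20/3) = 7.333 servings → $6.97.
black beans only: max(22/11, 20/7) = 2.857 servings → $2.14.
hummus + black beans with both tight: 5.5 servings and 0.5 servings → $5.60.
Cheapest feasible corner: $2.14.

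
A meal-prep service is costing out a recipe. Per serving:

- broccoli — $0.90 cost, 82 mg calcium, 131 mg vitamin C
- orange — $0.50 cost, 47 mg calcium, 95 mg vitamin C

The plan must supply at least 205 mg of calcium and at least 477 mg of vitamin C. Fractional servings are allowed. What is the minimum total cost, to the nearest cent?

Two binding constraints pin down two serving amounts, so the optimal mix uses at most two foods. The candidates are each food alone (scaled to the tighter of calcium/vitamin C) and each pair with both constraints tight.
broccoli only: max(205/82, 477/131) = 3.641 servings → $3.28.
orange only: max(205/47, 477/95) = 5.021 servings → $2.51.
broccoli + orange: intersection lies outside the first quadrant.
Cheapest feasible corner: $2.51.

$2.51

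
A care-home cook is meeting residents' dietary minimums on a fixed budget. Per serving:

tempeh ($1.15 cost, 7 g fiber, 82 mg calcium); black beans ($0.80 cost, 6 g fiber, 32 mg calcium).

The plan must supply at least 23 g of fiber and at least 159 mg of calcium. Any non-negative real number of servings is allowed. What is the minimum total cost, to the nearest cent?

$3.24

Minimising a linear cost over {fiber ≥ 23, calcium ≥ 159, servings ≥ 0} — the optimum is at a vertex, using one or two foods.
tempeh only: max(23/7, 159/82) = 3.286 servings → $3.78.
black beans only: max(23/6, 159/32) = 4.969 servings → $3.98.
tempeh + black beans with both tight: 0.8134 servings and 2.884 servings → $3.24.
The minimum over all feasible corners is $3.24.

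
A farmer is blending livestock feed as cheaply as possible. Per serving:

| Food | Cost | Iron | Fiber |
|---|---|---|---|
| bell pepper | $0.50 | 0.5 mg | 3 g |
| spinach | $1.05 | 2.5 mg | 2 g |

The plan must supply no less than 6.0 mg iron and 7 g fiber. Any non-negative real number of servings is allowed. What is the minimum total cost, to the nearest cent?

Two binding constraints pin down two serving amounts, so the optimal mix uses at most two foods. The candidates are each food alone (scaled to the tighter of iron/fiber) and each pair with both constraints tight.
bell pepper only: max(6.0/0.5, 7/3) = 12 servings → $6.00.
spinach only: max(6.0/2.5, 7/2) = 3.5 servings → $3.67.
bell pepper + spinach with both tight: 0.8462 servings and 2.231 servings → $2.77.
Cheapest feasible corner: $2.77.

$2.77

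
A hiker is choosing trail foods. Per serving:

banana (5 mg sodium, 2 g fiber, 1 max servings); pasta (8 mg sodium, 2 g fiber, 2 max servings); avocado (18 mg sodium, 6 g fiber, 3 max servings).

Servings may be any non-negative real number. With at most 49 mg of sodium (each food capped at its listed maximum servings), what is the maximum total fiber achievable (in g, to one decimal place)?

16.7 g

Fiber per mg sodium: banana 0.4, avocado 0.3333, pasta 0.25.
Take 1 serving of banana: uses 5 mg sodium, +2.0 g fiber (running total 2.0 g).
Take 2.444 servings of avocado: uses 44 mg sodium, +14.7 g fiber (running total 16.7 g).
Filling greedily by fiber-per-mg sodium is optimal for one linear limit, giving 16.7 g.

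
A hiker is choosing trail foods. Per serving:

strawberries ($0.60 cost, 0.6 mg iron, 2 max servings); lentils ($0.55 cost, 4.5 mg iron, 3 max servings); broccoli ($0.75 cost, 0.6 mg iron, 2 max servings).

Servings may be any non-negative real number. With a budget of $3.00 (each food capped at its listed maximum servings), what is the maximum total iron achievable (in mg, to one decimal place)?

14.8 mg

Iron per dollar: lentils 8.182, strawberries 1, broccoli 0.8.
Take 3 servings of lentils: spends $1.65, +13.5 mg iron (running total 13.5 mg).
Take 2 servings of strawberries: spends $1.20, +1.2 mg iron (running total 14.7 mg).
Take 0.2 servings of broccoli: spends $0.15, +0.1 mg iron (running total 14.8 mg).
Greedy by best ratio exhausts the cost allowance optimally: 14.8 mg.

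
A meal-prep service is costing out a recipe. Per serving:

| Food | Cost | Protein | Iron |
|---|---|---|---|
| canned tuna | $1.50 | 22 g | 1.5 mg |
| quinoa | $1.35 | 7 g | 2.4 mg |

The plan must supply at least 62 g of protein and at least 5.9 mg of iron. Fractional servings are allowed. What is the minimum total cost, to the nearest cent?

With two linear requirements the optimum uses one or two foods; enumerate the corners.
canned tuna only: max(62/22, 5.9/1.5) = 3.933 servings → $5.90.
quinoa only: max(62/7, 5.9/2.4) = 8.857 servings → $11.96.
canned tuna + quinoa with both tight: 2.541 servings and 0.87 servings → $4.99.
Cheapest feasible corner: $4.99.

$4.99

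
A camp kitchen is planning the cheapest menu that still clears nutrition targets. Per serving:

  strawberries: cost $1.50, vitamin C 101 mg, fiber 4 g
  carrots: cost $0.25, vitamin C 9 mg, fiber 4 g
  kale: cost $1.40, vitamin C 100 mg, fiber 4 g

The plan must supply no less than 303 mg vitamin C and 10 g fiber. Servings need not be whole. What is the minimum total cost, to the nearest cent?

Minimising a linear cost over {vitamin C ≥ 303, fiber ≥ 10, servings ≥ 0} — the optimum is at a vertex, using one or two foods.
strawberries only: max(303/101, 10/4) = 3 servings → $4.50.
carrots only: max(303/9, 10/4) = 33.67 servings → $8.42.
kale only: max(303/100, 10/4) = 3.03 servings → $4.24.
strawberries + carrots: the both-tight solution has a negative serving — not a feasible corner.
strawberries + kale: intersection lies outside the first quadrant.
carrots + kale with both targets exact would need a negative amount; discard.
So the least-cost plan costs $4.24.

$4.24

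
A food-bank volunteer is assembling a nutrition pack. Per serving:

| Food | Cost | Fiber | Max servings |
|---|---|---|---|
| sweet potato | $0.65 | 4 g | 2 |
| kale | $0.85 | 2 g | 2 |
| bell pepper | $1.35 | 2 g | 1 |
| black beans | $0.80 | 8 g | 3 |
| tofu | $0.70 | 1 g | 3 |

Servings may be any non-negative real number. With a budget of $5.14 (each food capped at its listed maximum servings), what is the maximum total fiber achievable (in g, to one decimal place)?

Fiber per dollar: black beans 10, sweet potato 6.154, kale 2.353, bell pepper 1.481, tofu 1.429.
Take 3 servings of black beans: spends $2.40, +24.0 g fiber (running total 24.0 g).
Take 2 servings of sweet potato: spends $1.30, +8.0 g fiber (running total 32.0 g).
Take 1.694 servings of kale: spends $1.44, +3.4 g fiber (running total 35.4 g).
Filling greedily by fiber-per-dollar is optimal for one linear limit, giving 35.4 g.

35.4 g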